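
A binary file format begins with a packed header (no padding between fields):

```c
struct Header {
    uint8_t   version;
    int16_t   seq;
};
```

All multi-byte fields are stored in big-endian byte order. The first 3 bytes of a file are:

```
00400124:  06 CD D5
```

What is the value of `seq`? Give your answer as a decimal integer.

`seq` follows `version` (1 byte), so it starts at byte offset 1 and occupies 2 bytes.
Bytes at offsets 1..2: CD D5.
Big-endian: lowest address holds the most-significant byte.
The bytes are already most-significant first: 0xCDD5.
Top bit is set, so as a signed 16-bit value this is 0xCDD5 − 2^16 = -12843.

-12843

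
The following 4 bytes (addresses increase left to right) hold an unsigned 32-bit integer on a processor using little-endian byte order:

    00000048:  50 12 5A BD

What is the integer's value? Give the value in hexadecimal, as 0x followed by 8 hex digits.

Little-endian: lowest address holds the least-significant byte.
Reassemble most-significant byte first: BD 5A 12 50 → 0xBD5A1250.

0xBD5A1250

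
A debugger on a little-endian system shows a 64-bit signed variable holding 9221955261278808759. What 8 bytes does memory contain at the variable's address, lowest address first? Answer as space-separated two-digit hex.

B7 6A 11 3B 73 F7 FA 7F

9221955261278808759 in hexadecimal, padded to 64 bits, is 0x7FFAF7733B116AB7.
Split into bytes (most-significant first): 7F FA F7 73 3B 11 6A B7.
Little-endian: lowest address holds the least-significant byte.
So at ascending addresses the bytes are B7 6A 11 3B 73 F7 FA 7F.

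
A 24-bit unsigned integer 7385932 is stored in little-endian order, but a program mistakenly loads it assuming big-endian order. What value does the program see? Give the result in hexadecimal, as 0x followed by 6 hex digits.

7385932 in 24-bit hexadecimal is 0x70B34C.
Stored little-endian, the bytes at ascending addresses are 4C B3 70.
Read back as big-endian, the last byte is least significant, giving 0x4CB370.

0x4CB370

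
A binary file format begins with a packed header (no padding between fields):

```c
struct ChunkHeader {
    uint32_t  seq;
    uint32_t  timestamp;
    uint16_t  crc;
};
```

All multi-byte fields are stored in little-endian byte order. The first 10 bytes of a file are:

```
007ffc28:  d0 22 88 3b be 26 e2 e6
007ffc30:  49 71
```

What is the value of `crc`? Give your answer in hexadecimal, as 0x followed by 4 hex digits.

0x7149

`crc` follows `seq` (4 B), `timestamp` (4 B), so it starts at offset 4 + 4 = 8 and occupies 2 bytes.
Bytes at offsets 8..9: 49 71.
Little-endian stores the least-significant byte at the lowest address.
Reassemble most-significant byte first: 71 49 → 0x7149.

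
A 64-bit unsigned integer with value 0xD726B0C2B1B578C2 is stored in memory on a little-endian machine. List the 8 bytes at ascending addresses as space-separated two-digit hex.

Split into bytes (most-significant first): D7 26 B0 C2 B1 B5 78 C2.
Little-endian: lowest address holds the least-significant byte.
So at ascending addresses the bytes are C2 78 B5 B1 C2 B0 26 D7.

C2 78 B5 B1 C2 B0 26 D7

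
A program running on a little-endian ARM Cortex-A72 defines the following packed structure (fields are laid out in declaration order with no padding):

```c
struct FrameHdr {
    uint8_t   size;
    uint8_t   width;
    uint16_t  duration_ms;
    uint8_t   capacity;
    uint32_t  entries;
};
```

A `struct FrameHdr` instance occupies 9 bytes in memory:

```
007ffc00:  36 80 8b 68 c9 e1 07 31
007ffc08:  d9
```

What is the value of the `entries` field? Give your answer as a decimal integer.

`entries` follows `size` (1 B), `width` (1 B), `duration_ms` (2 B), `capacity` (1 B), so it starts at offset 1 + 1 + 2 + 1 = 5 and occupies 4 bytes.
Bytes at offsets 5..8: E1 07 31 D9.
Little-endian stores the least-significant byte at the lowest address.
Reassemble most-significant byte first: D9 31 07 E1 → 0xD93107E1.
0xD93107E1 = 3643869153.

3643869153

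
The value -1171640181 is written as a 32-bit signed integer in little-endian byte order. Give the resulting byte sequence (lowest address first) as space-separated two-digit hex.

8B 30 2A BA

Two's complement of -1171640181 in 32 bits: 1171640181 = 0x45D5CF75; invert → 0xBA2A308A; add 1 → 0xBA2A308B.
Split into bytes (most-significant first): BA 2A 30 8B.
In little-endian order the low byte comes first in memory.
So at ascending addresses the bytes are 8B 30 2A BA.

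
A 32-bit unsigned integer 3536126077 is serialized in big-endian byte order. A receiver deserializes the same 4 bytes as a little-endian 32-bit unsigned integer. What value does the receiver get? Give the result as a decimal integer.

2097202642

3536126077 in 32-bit hexadecimal is 0xD2C5007D.
Stored big-endian, the bytes at ascending addresses are D2 C5 00 7D.
Read back as little-endian, the first byte is least significant, giving 0x7D00C5D2.
0x7D00C5D2 = 2097202642.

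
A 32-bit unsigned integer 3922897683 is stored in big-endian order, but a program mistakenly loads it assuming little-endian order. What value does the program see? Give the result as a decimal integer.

330027753

3922897683 in 32-bit hexadecimal is 0xE9D2AB13.
Stored big-endian, the bytes at ascending addresses are E9 D2 AB 13.
Read back as little-endian, the first byte is least significant, giving 0x13ABD2E9.
0x13ABD2E9 = 330027753.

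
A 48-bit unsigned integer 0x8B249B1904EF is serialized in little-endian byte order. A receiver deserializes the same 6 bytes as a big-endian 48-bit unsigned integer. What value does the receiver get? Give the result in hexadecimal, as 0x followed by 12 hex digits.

0xEF04199B248B

Stored little-endian, the bytes at ascending addresses are EF 04 19 9B 24 8B.
Read back as big-endian, the last byte is least significant, giving 0xEF04199B248B.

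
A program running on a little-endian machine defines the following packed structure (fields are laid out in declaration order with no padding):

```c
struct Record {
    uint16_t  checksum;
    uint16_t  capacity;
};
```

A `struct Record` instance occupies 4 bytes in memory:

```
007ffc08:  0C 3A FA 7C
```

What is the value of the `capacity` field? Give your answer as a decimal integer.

31994

`capacity` follows `checksum` (2 bytes), so it starts at byte offset 2 and occupies 2 bytes.
Bytes at offsets 2..3: FA 7C.
In little-endian order the low byte comes first in memory.
Reassemble most-significant byte first: 7C FA → 0x7CFA.
0x7CFA = 31994.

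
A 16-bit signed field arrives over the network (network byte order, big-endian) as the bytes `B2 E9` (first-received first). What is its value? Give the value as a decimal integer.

-19735

In big-endian order the high byte comes first in memory.
The bytes are already most-significant first: 0xB2E9.
Top bit is set, so as a signed 16-bit value this is 0xB2E9 − 2^16 = -19735.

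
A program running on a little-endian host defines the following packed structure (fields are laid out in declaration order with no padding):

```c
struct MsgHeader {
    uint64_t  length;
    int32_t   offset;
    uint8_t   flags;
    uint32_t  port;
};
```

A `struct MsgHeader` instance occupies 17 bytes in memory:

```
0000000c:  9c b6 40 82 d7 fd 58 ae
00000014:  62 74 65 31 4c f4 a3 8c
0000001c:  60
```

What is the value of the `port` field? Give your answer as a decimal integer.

1619829748

`port` follows `length` (8 B), `offset` (4 B), `flags` (1 B), so it starts at offset 8 + 4 + 1 = 13 and occupies 4 bytes.
Bytes at offsets 13..16: F4 A3 8C 60.
Little-endian: lowest address holds the least-significant byte.
Reassemble most-significant byte first: 60 8C A3 F4 → 0x608CA3F4.
0x608CA3F4 = 1619829748.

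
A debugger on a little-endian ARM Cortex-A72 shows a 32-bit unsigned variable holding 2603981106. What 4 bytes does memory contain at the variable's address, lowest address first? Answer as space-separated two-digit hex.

32 99 35 9B

2603981106 in hexadecimal, padded to 32 bits, is 0x9B359932.
Split into bytes (most-significant first): 9B 35 99 32.
Little-endian stores the least-significant byte at the lowest address.
So at ascending addresses the bytes are 32 99 35 9B.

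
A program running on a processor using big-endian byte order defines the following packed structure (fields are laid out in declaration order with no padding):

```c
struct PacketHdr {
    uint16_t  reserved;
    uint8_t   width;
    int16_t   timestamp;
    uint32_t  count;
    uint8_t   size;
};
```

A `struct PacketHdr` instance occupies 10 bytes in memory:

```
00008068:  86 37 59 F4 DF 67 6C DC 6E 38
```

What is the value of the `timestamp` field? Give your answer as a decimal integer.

-2849

`timestamp` follows `reserved` (2 B), `width` (1 B), so it starts at offset 2 + 1 = 3 and occupies 2 bytes.
Bytes at offsets 3..4: F4 DF.
Big-endian: lowest address holds the most-significant byte.
The bytes are already most-significant first: 0xF4DF.
Top bit is set, so as a signed 16-bit value this is 0xF4DF − 2^16 = -2849.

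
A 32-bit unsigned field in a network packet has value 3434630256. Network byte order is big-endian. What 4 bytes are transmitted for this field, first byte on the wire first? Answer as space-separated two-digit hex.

3434630256 in hexadecimal, padded to 32 bits, is 0xCCB84C70.
Split into bytes (most-significant first): CC B8 4C 70.
In big-endian order the high byte comes first in memory.
So the memory order matches the most-significant-first order: CC B8 4C 70.

CC B8 4C 70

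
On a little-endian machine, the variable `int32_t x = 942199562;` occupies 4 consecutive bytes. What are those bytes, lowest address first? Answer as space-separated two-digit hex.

0A D3 28 38

942199562 in hexadecimal, padded to 32 bits, is 0x3828D30A.
Split into bytes (most-significant first): 38 28 D3 0A.
Little-endian stores the least-significant byte at the lowest address.
So at ascending addresses the bytes are 0A D3 28 38.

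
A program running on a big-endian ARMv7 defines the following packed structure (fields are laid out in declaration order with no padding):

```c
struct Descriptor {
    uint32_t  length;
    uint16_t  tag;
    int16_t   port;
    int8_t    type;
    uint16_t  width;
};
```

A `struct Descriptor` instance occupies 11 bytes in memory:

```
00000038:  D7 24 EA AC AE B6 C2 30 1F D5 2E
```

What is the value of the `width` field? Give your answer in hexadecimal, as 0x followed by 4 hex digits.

0xD52E

`width` follows `length` (4 B), `tag` (2 B), `port` (2 B), `type` (1 B), so it starts at offset 4 + 2 + 2 + 1 = 9 and occupies 2 bytes.
Bytes at offsets 9..10: D5 2E.
In big-endian order the high byte comes first in memory.
The bytes are already most-significant first: 0xD52E.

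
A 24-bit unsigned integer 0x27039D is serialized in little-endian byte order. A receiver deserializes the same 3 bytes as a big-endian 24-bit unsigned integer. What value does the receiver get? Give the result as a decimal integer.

Stored little-endian, the bytes at ascending addresses are 9D 03 27.
Read back as big-endian, the last byte is least significant, giving 0x9D0327.
0x9D0327 = 10289959.

10289959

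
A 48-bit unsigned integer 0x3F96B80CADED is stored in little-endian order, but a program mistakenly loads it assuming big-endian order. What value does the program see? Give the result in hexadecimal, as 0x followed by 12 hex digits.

0xEDAD0CB8963F

Stored little-endian, the bytes at ascending addresses are ED AD 0C B8 96 3F.
Read back as big-endian, the last byte is least significant, giving 0xEDAD0CB8963F.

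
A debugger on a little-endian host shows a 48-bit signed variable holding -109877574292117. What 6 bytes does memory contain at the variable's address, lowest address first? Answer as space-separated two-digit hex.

Two's complement of -109877574292117 in 48 bits: 109877574292117 = 0x63EEDDC8D295; invert → 0x9C1122372D6A; add 1 → 0x9C1122372D6B.
Split into bytes (most-significant first): 9C 11 22 37 2D 6B.
In little-endian order the low byte comes first in memory.
So at ascending addresses the bytes are 6B 2D 37 22 11 9C.

6B 2D 37 22 11 9C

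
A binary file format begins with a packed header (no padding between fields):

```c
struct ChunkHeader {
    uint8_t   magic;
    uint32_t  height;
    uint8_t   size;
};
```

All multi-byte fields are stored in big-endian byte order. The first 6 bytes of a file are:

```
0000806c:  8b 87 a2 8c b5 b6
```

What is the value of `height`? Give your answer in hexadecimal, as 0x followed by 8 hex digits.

`height` follows `magic` (1 byte), so it starts at byte offset 1 and occupies 4 bytes.
Bytes at offsets 1..4: 87 A2 8C B5.
In big-endian order the high byte comes first in memory.
The bytes are already most-significant first: 0x87A28CB5.

0x87A28CB5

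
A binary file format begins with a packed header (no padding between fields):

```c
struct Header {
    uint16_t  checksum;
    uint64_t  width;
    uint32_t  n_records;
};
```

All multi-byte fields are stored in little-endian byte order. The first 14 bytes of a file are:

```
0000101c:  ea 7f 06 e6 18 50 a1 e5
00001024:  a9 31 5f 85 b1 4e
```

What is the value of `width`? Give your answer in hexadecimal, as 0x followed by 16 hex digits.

`width` follows `checksum` (2 bytes), so it starts at byte offset 2 and occupies 8 bytes.
Bytes at offsets 2..9: 06 E6 18 50 A1 E5 A9 31.
In little-endian order the low byte comes first in memory.
Reassemble most-significant byte first: 31 A9 E5 A1 50 18 E6 06 → 0x31A9E5A15018E606.

0x31A9E5A15018E606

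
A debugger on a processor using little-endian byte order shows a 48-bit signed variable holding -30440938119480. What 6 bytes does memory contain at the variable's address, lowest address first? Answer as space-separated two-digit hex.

C8 5E B2 6A 50 E4

Two's complement of -30440938119480 in 48 bits: 30440938119480 = 0x1BAF954DA138; invert → 0xE4506AB25EC7; add 1 → 0xE4506AB25EC8.
Split into bytes (most-significant first): E4 50 6A B2 5E C8.
Little-endian: lowest address holds the least-significant byte.
So at ascending addresses the bytes are C8 5E B2 6A 50 E4.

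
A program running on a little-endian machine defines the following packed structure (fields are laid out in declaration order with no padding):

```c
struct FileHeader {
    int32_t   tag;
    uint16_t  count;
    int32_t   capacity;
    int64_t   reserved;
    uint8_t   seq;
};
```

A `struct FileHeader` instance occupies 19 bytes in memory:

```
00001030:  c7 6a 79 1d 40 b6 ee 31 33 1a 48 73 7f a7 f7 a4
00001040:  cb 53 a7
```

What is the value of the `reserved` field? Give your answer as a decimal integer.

`reserved` follows `tag` (4 B), `count` (2 B), `capacity` (4 B), so it starts at offset 4 + 2 + 4 = 10 and occupies 8 bytes.
Bytes at offsets 10..17: 48 73 7F A7 F7 A4 CB 53.
Little-endian stores the least-significant byte at the lowest address.
Reassemble most-significant byte first: 53 CB A4 F7 A7 7F 73 48 → 0x53CBA4F7A77F7348.
0x53CBA4F7A77F7348 = 6038101108994306888.

6038101108994306888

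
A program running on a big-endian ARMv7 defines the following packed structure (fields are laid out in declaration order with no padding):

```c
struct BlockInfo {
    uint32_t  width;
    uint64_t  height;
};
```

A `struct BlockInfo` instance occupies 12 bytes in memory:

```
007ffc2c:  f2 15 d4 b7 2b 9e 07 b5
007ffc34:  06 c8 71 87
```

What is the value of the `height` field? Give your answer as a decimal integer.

3142958064035459463

`height` follows `width` (4 bytes), so it starts at byte offset 4 and occupies 8 bytes.
Bytes at offsets 4..11: 2B 9E 07 B5 06 C8 71 87.
Big-endian stores the most-significant byte at the lowest address.
The bytes are already most-significant first: 0x2B9E07B506C87187.
0x2B9E07B506C87187 = 3142958064035459463.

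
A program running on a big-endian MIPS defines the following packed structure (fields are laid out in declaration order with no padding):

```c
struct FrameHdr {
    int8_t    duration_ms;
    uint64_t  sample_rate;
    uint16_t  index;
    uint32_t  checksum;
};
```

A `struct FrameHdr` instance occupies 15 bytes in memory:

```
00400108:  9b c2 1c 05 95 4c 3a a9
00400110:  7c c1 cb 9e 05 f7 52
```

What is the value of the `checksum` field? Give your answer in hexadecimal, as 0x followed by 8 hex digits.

0x9E05F752

`checksum` follows `duration_ms` (1 B), `sample_rate` (8 B), `index` (2 B), so it starts at offset 1 + 8 + 2 = 11 and occupies 4 bytes.
Bytes at offsets 11..14: 9E 05 F7 52.
In big-endian order the high byte comes first in memory.
The bytes are already most-significant first: 0x9E05F752.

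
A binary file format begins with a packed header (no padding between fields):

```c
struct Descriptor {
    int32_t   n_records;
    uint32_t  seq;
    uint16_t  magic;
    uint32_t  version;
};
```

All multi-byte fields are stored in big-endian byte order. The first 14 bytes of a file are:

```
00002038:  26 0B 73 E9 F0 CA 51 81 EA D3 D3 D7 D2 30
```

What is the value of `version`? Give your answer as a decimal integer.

3554136624

`version` follows `n_records` (4 B), `seq` (4 B), `magic` (2 B), so it starts at offset 4 + 4 + 2 = 10 and occupies 4 bytes.
Bytes at offsets 10..13: D3 D7 D2 30.
In big-endian order the high byte comes first in memory.
The bytes are already most-significant first: 0xD3D7D230.
0xD3D7D230 = 3554136624.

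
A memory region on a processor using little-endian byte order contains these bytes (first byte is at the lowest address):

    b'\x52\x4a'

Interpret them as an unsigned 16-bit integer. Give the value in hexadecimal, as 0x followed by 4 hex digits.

In little-endian order the low byte comes first in memory.
Reassemble most-significant byte first: 4A 52 → 0x4A52.

0x4A52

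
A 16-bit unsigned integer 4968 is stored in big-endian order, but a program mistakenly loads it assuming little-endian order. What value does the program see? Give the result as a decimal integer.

4968 in 16-bit hexadecimal is 0x1368.
Stored big-endian, the bytes at ascending addresses are 13 68.
Read back as little-endian, the first byte is least significant, giving 0x6813.
0x6813 = 26643.

26643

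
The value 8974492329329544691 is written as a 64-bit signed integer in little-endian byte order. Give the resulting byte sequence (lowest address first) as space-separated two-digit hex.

8974492329329544691 in hexadecimal, padded to 64 bits, is 0x7C8BCD398127CDF3.
Split into bytes (most-significant first): 7C 8B CD 39 81 27 CD F3.
Little-endian stores the least-significant byte at the lowest address.
So at ascending addresses the bytes are F3 CD 27 81 39 CD 8B 7C.

F3 CD 27 81 39 CD 8B 7C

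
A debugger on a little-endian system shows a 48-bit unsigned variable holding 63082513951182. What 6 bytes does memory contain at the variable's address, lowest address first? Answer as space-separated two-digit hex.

CE E9 D5 8A 5F 39

63082513951182 in hexadecimal, padded to 48 bits, is 0x395F8AD5E9CE.
Split into bytes (most-significant first): 39 5F 8A D5 E9 CE.
In little-endian order the low byte comes first in memory.
So at ascending addresses the bytes are CE E9 D5 8A 5F 39.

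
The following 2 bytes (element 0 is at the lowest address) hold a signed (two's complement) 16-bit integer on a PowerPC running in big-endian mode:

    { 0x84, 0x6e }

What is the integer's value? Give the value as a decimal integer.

-31634

In big-endian order the high byte comes first in memory.
The bytes are already most-significant first: 0x846E.
Top bit is set, so as a signed 16-bit value this is 0x846E − 2^16 = -31634.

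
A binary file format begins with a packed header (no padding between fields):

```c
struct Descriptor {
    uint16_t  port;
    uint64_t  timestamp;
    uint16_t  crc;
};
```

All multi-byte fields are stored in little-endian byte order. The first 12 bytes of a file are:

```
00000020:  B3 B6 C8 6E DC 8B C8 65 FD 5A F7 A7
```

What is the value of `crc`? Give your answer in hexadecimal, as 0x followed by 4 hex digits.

`crc` follows `port` (2 B), `timestamp` (8 B), so it starts at offset 2 + 8 = 10 and occupies 2 bytes.
Bytes at offsets 10..11: F7 A7.
Little-endian stores the least-significant byte at the lowest address.
Reassemble most-significant byte first: A7 F7 → 0xA7F7.

0xA7F7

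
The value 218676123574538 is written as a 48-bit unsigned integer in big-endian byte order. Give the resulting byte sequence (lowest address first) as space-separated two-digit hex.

218676123574538 in hexadecimal, padded to 48 bits, is 0xC6E280AAA10A.
Split into bytes (most-significant first): C6 E2 80 AA A1 0A.
Big-endian stores the most-significant byte at the lowest address.
So the memory order matches the most-significant-first order: C6 E2 80 AA A1 0A.

C6 E2 80 AA A1 0A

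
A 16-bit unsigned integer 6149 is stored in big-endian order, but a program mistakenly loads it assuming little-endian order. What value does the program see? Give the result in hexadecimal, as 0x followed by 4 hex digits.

0x0518

6149 in 16-bit hexadecimal is 0x1805.
Stored big-endian, the bytes at ascending addresses are 18 05.
Read back as little-endian, the first byte is least significant, giving 0x0518.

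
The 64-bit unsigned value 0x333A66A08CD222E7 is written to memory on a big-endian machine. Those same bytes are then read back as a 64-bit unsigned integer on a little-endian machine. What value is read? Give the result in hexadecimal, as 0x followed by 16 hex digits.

0xE722D28CA0663A33

Stored big-endian, the bytes at ascending addresses are 33 3A 66 A0 8C D2 22 E7.
Read back as little-endian, the first byte is least significant, giving 0xE722D28CA0663A33.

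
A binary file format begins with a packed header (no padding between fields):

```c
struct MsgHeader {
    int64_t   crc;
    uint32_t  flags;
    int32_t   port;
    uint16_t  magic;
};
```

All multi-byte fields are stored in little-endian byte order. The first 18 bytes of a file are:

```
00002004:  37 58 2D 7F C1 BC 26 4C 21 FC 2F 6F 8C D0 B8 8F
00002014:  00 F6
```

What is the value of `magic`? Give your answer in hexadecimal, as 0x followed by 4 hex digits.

0xF600

`magic` follows `crc` (8 B), `flags` (4 B), `port` (4 B), so it starts at offset 8 + 4 + 4 = 16 and occupies 2 bytes.
Bytes at offsets 16..17: 00 F6.
Little-endian stores the least-significant byte at the lowest address.
Reassemble most-significant byte first: F6 00 → 0xF600.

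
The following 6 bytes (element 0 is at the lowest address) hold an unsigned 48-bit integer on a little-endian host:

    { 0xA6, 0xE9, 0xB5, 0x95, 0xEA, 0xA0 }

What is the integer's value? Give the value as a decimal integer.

176929394518438

In little-endian order the low byte comes first in memory.
Reassemble most-significant byte first: A0 EA 95 B5 E9 A6 → 0xA0EA95B5E9A6.
0xA0EA95B5E9A6 = 176929394518438.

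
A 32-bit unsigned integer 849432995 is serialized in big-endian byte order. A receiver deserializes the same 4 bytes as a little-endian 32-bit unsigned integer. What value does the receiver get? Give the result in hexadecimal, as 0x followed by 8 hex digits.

0xA351A132

849432995 in 32-bit hexadecimal is 0x32A151A3.
Stored big-endian, the bytes at ascending addresses are 32 A1 51 A3.
Read back as little-endian, the first byte is least significant, giving 0xA351A132.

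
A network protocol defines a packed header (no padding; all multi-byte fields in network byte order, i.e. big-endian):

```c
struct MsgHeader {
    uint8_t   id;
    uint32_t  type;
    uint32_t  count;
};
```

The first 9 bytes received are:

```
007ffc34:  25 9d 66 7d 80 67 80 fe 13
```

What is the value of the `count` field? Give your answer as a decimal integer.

`count` follows `id` (1 B), `type` (4 B), so it starts at offset 1 + 4 = 5 and occupies 4 bytes.
Bytes at offsets 5..8: 67 80 FE 13.
Big-endian stores the most-significant byte at the lowest address.
The bytes are already most-significant first: 0x6780FE13.
0x6780FE13 = 1736506899.

1736506899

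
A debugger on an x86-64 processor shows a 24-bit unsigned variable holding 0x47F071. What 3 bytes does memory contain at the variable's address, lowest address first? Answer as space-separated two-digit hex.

71 F0 47

Split into bytes (most-significant first): 47 F0 71.
Little-endian: lowest address holds the least-significant byte.
So at ascending addresses the bytes are 71 F0 47.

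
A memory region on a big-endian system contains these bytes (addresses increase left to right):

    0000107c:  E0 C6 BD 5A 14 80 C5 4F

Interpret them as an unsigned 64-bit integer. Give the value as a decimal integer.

Big-endian stores the most-significant byte at the lowest address.
The bytes are already most-significant first: 0xE0C6BD5A1480C54F.
0xE0C6BD5A1480C54F = 16196841304473257295.

16196841304473257295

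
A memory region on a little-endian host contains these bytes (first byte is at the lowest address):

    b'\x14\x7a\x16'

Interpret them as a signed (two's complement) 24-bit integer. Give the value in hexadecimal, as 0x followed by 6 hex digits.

0x167A14

Little-endian stores the least-significant byte at the lowest address.
Reassemble most-significant byte first: 16 7A 14 → 0x167A14.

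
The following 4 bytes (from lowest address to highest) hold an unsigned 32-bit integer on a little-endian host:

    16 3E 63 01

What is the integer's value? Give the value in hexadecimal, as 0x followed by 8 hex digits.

Little-endian stores the least-significant byte at the lowest address.
Reassemble most-significant byte first: 01 63 3E 16 → 0x01633E16.

0x01633E16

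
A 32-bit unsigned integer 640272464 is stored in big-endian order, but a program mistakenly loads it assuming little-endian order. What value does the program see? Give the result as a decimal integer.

1355295014

640272464 in 32-bit hexadecimal is 0x2629C850.
Stored big-endian, the bytes at ascending addresses are 26 29 C8 50.
Read back as little-endian, the first byte is least significant, giving 0x50C82926.
0x50C82926 = 1355295014.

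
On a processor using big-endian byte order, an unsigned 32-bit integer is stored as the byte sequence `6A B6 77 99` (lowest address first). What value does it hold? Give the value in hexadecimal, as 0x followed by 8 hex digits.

Big-endian stores the most-significant byte at the lowest address.
The bytes are already most-significant first: 0x6AB67799.

0x6AB67799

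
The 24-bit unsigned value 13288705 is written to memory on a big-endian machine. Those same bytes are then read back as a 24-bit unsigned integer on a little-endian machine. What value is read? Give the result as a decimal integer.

13288705 in 24-bit hexadecimal is 0xCAC501.
Stored big-endian, the bytes at ascending addresses are CA C5 01.
Read back as little-endian, the first byte is least significant, giving 0x01C5CA.
0x01C5CA = 116170.

116170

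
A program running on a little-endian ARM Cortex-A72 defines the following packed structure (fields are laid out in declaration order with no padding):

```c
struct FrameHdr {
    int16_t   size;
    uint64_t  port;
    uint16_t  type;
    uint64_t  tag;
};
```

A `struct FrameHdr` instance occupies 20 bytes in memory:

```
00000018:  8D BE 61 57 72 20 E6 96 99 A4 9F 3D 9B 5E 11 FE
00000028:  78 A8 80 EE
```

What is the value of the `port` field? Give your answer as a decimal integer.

`port` follows `size` (2 bytes), so it starts at byte offset 2 and occupies 8 bytes.
Bytes at offsets 2..9: 61 57 72 20 E6 96 99 A4.
In little-endian order the low byte comes first in memory.
Reassemble most-significant byte first: A4 99 96 E6 20 72 57 61 → 0xA49996E620725761.
0xA49996E620725761 = 11860677008787920737.

11860677008787920737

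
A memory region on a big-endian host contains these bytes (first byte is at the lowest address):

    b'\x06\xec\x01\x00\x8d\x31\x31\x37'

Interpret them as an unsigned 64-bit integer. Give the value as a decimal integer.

498774760611721527

Big-endian: lowest address holds the most-significant byte.
The bytes are already most-significant first: 0x06EC01008D313137.
0x06EC01008D313137 = 498774760611721527.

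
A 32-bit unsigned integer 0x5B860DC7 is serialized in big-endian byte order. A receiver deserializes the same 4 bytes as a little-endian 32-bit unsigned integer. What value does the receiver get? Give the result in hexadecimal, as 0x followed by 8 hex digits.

Stored big-endian, the bytes at ascending addresses are 5B 86 0D C7.
Read back as little-endian, the first byte is least significant, giving 0xC70D865B.

0xC70D865B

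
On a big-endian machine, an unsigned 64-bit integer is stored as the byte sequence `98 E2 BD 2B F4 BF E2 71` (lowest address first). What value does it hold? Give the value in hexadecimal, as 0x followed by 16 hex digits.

0x98E2BD2BF4BFE271

In big-endian order the high byte comes first in memory.
The bytes are already most-significant first: 0x98E2BD2BF4BFE271.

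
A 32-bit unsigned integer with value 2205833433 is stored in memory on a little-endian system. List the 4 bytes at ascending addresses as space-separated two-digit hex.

2205833433 in hexadecimal, padded to 32 bits, is 0x837A58D9.
Split into bytes (most-significant first): 83 7A 58 D9.
Little-endian: lowest address holds the least-significant byte.
So at ascending addresses the bytes are D9 58 7A 83.

D9 58 7A 83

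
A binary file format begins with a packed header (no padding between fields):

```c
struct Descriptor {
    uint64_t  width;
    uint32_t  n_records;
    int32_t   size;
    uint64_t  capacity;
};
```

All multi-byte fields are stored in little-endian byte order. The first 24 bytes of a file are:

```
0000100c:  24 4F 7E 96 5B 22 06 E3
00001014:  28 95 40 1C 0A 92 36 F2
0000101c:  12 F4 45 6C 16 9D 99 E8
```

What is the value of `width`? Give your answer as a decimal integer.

`width` is the first field, at byte offset 0, occupying 8 bytes.
Bytes at offsets 0..7: 24 4F 7E 96 5B 22 06 E3.
In little-endian order the low byte comes first in memory.
Reassemble most-significant byte first: E3 06 22 5B 96 7E 4F 24 → 0xE306225B967E4F24.
0xE306225B967E4F24 = 16358800473232133924.

16358800473232133924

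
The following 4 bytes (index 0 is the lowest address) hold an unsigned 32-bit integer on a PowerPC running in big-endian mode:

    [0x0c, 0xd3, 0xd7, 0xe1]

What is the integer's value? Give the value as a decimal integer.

Big-endian: lowest address holds the most-significant byte.
The bytes are already most-significant first: 0x0CD3D7E1.
0x0CD3D7E1 = 215209953.

215209953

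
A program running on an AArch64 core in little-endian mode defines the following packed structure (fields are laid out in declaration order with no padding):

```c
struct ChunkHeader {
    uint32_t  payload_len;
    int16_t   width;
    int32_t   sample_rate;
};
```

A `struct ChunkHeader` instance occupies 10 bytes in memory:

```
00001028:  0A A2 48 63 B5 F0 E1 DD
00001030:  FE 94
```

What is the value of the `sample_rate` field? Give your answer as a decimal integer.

-1795236383

`sample_rate` follows `payload_len` (4 B), `width` (2 B), so it starts at offset 4 + 2 = 6 and occupies 4 bytes.
Bytes at offsets 6..9: E1 DD FE 94.
Little-endian stores the least-significant byte at the lowest address.
Reassemble most-significant byte first: 94 FE DD E1 → 0x94FEDDE1.
Top bit is set, so as a signed 32-bit value this is 0x94FEDDE1 − 2^32 = -1795236383.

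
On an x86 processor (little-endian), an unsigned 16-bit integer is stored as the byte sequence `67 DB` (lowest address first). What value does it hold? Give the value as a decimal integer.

In little-endian order the low byte comes first in memory.
Reassemble most-significant byte first: DB 67 → 0xDB67.
0xDB67 = 56167.

56167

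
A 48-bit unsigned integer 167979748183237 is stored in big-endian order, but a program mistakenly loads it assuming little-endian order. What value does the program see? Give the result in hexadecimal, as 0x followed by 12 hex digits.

167979748183237 in 48-bit hexadecimal is 0x98C6D5384CC5.
Stored big-endian, the bytes at ascending addresses are 98 C6 D5 38 4C C5.
Read back as little-endian, the first byte is least significant, giving 0xC54C38D5C698.

0xC54C38D5C698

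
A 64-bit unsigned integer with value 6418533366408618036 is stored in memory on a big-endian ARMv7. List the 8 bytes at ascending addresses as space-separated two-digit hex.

6418533366408618036 in hexadecimal, padded to 64 bits, is 0x5913361703C72034.
Split into bytes (most-significant first): 59 13 36 17 03 C7 20 34.
Big-endian stores the most-significant byte at the lowest address.
So the memory order matches the most-significant-first order: 59 13 36 17 03 C7 20 34.

59 13 36 17 03 C7 20 34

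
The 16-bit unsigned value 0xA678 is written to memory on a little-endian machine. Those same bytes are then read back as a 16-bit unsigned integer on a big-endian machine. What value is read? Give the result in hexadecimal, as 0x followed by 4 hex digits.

0x78A6

Stored little-endian, the bytes at ascending addresses are 78 A6.
Read back as big-endian, the last byte is least significant, giving 0x78A6.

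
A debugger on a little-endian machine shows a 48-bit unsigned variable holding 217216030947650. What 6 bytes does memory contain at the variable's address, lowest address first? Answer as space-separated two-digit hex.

217216030947650 in hexadecimal, padded to 48 bits, is 0xC58E8C5D3942.
Split into bytes (most-significant first): C5 8E 8C 5D 39 42.
Little-endian stores the least-significant byte at the lowest address.
So at ascending addresses the bytes are 42 39 5D 8C 8E C5.

42 39 5D 8C 8E C5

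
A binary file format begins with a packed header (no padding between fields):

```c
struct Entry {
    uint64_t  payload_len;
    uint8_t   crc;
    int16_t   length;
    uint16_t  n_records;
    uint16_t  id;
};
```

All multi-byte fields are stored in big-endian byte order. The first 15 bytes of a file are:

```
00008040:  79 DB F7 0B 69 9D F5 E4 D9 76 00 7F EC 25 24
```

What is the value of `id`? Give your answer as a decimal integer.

9508

`id` follows `payload_len` (8 B), `crc` (1 B), `length` (2 B), `n_records` (2 B), so it starts at offset 8 + 1 + 2 + 2 = 13 and occupies 2 bytes.
Bytes at offsets 13..14: 25 24.
In big-endian order the high byte comes first in memory.
The bytes are already most-significant first: 0x2524.
0x2524 = 9508.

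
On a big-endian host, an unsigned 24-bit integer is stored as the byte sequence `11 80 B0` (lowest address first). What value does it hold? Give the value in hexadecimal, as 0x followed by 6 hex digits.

In big-endian order the high byte comes first in memory.
The bytes are already most-significant first: 0x1180B0.

0x1180B0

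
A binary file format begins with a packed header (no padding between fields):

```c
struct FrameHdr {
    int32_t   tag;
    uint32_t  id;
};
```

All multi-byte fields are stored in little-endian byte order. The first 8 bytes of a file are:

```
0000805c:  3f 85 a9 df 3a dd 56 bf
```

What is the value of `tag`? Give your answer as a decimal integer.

`tag` is the first field, at byte offset 0, occupying 4 bytes.
Bytes at offsets 0..3: 3F 85 A9 DF.
Little-endian: lowest address holds the least-significant byte.
Reassemble most-significant byte first: DF A9 85 3F → 0xDFA9853F.
Top bit is set, so as a signed 32-bit value this is 0xDFA9853F − 2^32 = -542538433.

-542538433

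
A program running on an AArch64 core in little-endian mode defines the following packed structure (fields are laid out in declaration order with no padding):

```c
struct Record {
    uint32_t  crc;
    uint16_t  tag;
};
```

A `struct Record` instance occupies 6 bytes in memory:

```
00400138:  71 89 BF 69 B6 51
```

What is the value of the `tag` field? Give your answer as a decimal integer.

20918

`tag` follows `crc` (4 bytes), so it starts at byte offset 4 and occupies 2 bytes.
Bytes at offsets 4..5: B6 51.
Little-endian: lowest address holds the least-significant byte.
Reassemble most-significant byte first: 51 B6 → 0x51B6.
0x51B6 = 20918.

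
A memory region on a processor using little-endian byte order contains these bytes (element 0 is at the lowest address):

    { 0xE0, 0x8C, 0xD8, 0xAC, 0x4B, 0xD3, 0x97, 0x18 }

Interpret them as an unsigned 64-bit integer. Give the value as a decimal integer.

In little-endian order the low byte comes first in memory.
Reassemble most-significant byte first: 18 97 D3 4B AC D8 8C E0 → 0x1897D34BACD88CE0.
0x1897D34BACD88CE0 = 1772117300369460448.

1772117300369460448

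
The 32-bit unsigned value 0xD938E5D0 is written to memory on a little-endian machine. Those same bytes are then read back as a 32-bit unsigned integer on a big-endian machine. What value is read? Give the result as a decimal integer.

Stored little-endian, the bytes at ascending addresses are D0 E5 38 D9.
Read back as big-endian, the last byte is least significant, giving 0xD0E538D9.
0xD0E538D9 = 3504683225.

3504683225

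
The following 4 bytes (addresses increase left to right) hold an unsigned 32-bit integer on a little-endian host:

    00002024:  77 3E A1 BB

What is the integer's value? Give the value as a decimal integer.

3147906679

Little-endian: lowest address holds the least-significant byte.
Reassemble most-significant byte first: BB A1 3E 77 → 0xBBA13E77.
0xBBA13E77 = 3147906679.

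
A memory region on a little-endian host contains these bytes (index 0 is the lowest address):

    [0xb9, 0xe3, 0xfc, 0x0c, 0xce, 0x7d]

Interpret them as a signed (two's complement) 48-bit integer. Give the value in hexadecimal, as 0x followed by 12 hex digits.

0x7DCE0CFCE3B9

In little-endian order the low byte comes first in memory.
Reassemble most-significant byte first: 7D CE 0C FC E3 B9 → 0x7DCE0CFCE3B9.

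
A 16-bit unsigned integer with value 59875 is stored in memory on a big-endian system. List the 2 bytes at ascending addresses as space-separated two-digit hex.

E9 E3

59875 in hexadecimal, padded to 16 bits, is 0xE9E3.
Split into bytes (most-significant first): E9 E3.
In big-endian order the high byte comes first in memory.
So the memory order matches the most-significant-first order: E9 E3.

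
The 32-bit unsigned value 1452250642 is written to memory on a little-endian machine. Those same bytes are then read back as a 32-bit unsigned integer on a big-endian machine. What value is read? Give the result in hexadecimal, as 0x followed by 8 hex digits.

0x12968F56

1452250642 in 32-bit hexadecimal is 0x568F9612.
Stored little-endian, the bytes at ascending addresses are 12 96 8F 56.
Read back as big-endian, the last byte is least significant, giving 0x12968F56.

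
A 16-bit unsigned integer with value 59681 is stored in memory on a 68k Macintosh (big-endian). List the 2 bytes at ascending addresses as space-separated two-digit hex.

59681 in hexadecimal, padded to 16 bits, is 0xE921.
Split into bytes (most-significant first): E9 21.
In big-endian order the high byte comes first in memory.
So the memory order matches the most-significant-first order: E9 21.

E9 21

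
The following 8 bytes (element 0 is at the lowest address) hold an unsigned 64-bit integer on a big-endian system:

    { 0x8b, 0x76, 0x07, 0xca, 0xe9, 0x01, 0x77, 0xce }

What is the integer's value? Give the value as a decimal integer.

In big-endian order the high byte comes first in memory.
The bytes are already most-significant first: 0x8B7607CAE90177CE.
0x8B7607CAE90177CE = 10049228186597816270.

10049228186597816270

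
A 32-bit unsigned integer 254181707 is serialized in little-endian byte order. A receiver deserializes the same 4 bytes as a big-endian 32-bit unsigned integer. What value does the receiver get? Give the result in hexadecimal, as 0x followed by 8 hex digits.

254181707 in 32-bit hexadecimal is 0x0F26814B.
Stored little-endian, the bytes at ascending addresses are 4B 81 26 0F.
Read back as big-endian, the last byte is least significant, giving 0x4B81260F.

0x4B81260F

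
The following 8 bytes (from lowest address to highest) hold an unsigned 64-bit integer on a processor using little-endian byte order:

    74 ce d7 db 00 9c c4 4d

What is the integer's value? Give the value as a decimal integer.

5603775363858026100

In little-endian order the low byte comes first in memory.
Reassemble most-significant byte first: 4D C4 9C 00 DB D7 CE 74 → 0x4DC49C00DBD7CE74.
0x4DC49C00DBD7CE74 = 5603775363858026100.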